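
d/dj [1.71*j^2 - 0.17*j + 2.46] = 3.42*j - 0.17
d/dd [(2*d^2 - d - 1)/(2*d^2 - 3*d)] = (-4*d^2 + 4*d - 3)/(d^2*(4*d^2 - 12*d + 9))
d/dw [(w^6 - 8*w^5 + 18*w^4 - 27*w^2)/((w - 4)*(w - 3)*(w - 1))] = w*(3*w^5 - 30*w^4 + 98*w^3 - 110*w^2 - 9*w + 72)/(w^4 - 10*w^3 + 33*w^2 - 40*w + 16)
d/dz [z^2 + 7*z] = 2*z + 7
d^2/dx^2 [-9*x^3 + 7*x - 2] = -54*x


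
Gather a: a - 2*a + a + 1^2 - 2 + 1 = 0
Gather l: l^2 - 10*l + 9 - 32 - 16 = l^2 - 10*l - 39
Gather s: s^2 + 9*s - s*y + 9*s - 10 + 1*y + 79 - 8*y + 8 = s^2 + s*(18 - y) - 7*y + 77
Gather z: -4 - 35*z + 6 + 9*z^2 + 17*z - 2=9*z^2 - 18*z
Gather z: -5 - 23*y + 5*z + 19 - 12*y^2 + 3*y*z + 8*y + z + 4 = -12*y^2 - 15*y + z*(3*y + 6) + 18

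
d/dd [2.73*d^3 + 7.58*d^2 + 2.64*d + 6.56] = 8.19*d^2 + 15.16*d + 2.64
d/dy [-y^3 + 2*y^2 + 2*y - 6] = -3*y^2 + 4*y + 2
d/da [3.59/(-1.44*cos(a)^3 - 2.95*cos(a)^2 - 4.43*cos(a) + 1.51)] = (15.5088*sin(a)^2 - 21.181*cos(a) - 31.4125)*sin(a)/(1.44*cos(a)^3 + 2.95*cos(a)^2 + 4.43*cos(a) - 1.51)^2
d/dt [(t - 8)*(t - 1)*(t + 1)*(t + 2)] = 4*t^3 - 18*t^2 - 34*t + 6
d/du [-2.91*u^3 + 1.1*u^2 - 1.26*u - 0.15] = -8.73*u^2 + 2.2*u - 1.26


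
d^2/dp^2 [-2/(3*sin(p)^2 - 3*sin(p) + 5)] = 6*(12*sin(p)^4 - 9*sin(p)^3 - 35*sin(p)^2 + 23*sin(p) + 4)/(3*sin(p)^2 - 3*sin(p) + 5)^3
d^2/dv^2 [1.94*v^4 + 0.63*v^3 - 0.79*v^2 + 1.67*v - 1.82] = 23.28*v^2 + 3.78*v - 1.58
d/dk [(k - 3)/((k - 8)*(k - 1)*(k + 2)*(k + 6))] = (-3*k^4 + 14*k^3 + 43*k^2 - 312*k - 36)/(k^8 - 2*k^7 - 103*k^6 + 16*k^5 + 2984*k^4 + 4384*k^3 - 8048*k^2 - 8448*k + 9216)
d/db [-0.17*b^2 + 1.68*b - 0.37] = 1.68 - 0.34*b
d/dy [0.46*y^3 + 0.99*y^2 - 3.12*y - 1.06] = 1.38*y^2 + 1.98*y - 3.12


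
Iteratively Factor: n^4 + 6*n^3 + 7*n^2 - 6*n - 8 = (n + 2)*(n^3 + 4*n^2 - n - 4) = (n + 1)*(n + 2)*(n^2 + 3*n - 4) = (n - 1)*(n + 1)*(n + 2)*(n + 4)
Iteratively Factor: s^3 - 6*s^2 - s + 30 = (s - 5)*(s^2 - s - 6) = (s - 5)*(s + 2)*(s - 3)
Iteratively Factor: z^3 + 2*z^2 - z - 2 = (z + 2)*(z^2 - 1) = (z - 1)*(z + 2)*(z + 1)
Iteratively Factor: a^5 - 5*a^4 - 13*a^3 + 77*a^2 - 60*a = (a - 5)*(a^4 - 13*a^2 + 12*a) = (a - 5)*(a - 1)*(a^3 + a^2 - 12*a) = a*(a - 5)*(a - 1)*(a^2 + a - 12) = a*(a - 5)*(a - 1)*(a + 4)*(a - 3)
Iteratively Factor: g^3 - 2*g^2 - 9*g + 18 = (g - 2)*(g^2 - 9) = (g - 3)*(g - 2)*(g + 3)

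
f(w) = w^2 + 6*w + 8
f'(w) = 2*w + 6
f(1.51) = 19.34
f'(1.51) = 9.02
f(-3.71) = -0.50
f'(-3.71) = -1.42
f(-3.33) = -0.89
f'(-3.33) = -0.66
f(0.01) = 8.06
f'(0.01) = 6.02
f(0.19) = 9.18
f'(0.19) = 6.38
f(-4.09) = 0.19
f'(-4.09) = -2.18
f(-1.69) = 0.72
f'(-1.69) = 2.62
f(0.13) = 8.80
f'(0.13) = 6.26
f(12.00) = 224.00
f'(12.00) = 30.00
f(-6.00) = 8.00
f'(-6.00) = -6.00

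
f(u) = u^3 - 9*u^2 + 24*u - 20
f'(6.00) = 24.00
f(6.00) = 16.00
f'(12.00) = 240.00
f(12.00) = 700.00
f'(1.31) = 5.57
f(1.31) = -1.76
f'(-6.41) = 262.64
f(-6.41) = -807.01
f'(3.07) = -2.99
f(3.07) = -2.21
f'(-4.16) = 150.80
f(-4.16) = -347.58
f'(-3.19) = 111.95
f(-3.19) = -220.61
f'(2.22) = -1.17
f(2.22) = -0.13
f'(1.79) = 1.39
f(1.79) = -0.14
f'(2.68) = -2.69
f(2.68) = -1.07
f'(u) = 3*u^2 - 18*u + 24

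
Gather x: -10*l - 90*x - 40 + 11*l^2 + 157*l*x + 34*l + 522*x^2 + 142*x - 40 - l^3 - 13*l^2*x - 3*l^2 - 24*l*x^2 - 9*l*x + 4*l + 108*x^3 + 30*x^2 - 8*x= -l^3 + 8*l^2 + 28*l + 108*x^3 + x^2*(552 - 24*l) + x*(-13*l^2 + 148*l + 44) - 80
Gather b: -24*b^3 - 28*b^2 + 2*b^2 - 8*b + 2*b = -24*b^3 - 26*b^2 - 6*b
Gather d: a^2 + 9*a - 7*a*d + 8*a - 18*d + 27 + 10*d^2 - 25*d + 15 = a^2 + 17*a + 10*d^2 + d*(-7*a - 43) + 42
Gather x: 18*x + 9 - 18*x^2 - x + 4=-18*x^2 + 17*x + 13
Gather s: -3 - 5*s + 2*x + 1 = -5*s + 2*x - 2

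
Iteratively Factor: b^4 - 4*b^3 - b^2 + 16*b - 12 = (b - 1)*(b^3 - 3*b^2 - 4*b + 12) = (b - 2)*(b - 1)*(b^2 - b - 6) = (b - 3)*(b - 2)*(b - 1)*(b + 2)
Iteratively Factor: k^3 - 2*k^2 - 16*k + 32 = (k - 2)*(k^2 - 16) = (k - 4)*(k - 2)*(k + 4)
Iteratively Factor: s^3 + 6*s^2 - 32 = (s - 2)*(s^2 + 8*s + 16) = (s - 2)*(s + 4)*(s + 4)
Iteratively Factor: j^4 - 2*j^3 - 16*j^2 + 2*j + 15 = (j - 5)*(j^3 + 3*j^2 - j - 3) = (j - 5)*(j + 3)*(j^2 - 1) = (j - 5)*(j + 1)*(j + 3)*(j - 1)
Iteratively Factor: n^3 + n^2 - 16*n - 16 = (n + 4)*(n^2 - 3*n - 4) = (n + 1)*(n + 4)*(n - 4)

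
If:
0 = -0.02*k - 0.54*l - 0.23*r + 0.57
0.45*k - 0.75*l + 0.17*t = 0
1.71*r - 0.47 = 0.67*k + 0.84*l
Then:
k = 1.00971733507329 - 0.294894321068208*t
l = 0.049730074025742*t + 0.605830401043973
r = 0.96807494232517 - 0.0911145806632023*t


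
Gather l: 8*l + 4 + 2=8*l + 6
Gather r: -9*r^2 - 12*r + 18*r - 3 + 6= -9*r^2 + 6*r + 3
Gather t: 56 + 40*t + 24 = 40*t + 80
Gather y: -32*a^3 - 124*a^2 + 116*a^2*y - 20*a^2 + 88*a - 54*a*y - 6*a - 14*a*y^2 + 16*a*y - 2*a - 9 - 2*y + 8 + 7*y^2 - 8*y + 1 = -32*a^3 - 144*a^2 + 80*a + y^2*(7 - 14*a) + y*(116*a^2 - 38*a - 10)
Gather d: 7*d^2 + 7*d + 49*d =7*d^2 + 56*d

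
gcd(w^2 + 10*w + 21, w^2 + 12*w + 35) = w + 7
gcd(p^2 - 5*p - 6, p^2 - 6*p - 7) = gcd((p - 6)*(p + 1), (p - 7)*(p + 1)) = p + 1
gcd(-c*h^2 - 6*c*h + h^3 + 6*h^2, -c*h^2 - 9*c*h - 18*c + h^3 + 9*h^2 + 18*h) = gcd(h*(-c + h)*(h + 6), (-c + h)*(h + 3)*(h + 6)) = c*h + 6*c - h^2 - 6*h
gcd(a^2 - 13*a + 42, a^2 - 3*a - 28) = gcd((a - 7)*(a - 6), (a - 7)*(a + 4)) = a - 7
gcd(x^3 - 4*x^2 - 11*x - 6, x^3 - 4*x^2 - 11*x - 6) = x^3 - 4*x^2 - 11*x - 6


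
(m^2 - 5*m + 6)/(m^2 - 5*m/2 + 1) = 2*(m - 3)/(2*m - 1)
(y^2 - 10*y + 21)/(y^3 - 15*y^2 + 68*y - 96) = (y - 7)/(y^2 - 12*y + 32)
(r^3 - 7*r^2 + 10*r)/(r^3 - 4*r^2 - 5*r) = (r - 2)/(r + 1)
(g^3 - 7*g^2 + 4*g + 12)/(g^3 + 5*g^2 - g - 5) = (g^2 - 8*g + 12)/(g^2 + 4*g - 5)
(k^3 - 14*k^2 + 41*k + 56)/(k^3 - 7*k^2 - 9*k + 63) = (k^2 - 7*k - 8)/(k^2 - 9)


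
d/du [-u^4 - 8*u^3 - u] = -4*u^3 - 24*u^2 - 1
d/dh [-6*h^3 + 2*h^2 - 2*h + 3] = -18*h^2 + 4*h - 2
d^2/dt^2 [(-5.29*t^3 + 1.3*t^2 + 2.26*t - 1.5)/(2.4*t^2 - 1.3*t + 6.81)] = (2.8421709430404e-14*t^4 + 189.18652*t^3 + 101.67102*t^2 - 1665.522054*t + 204.55542)/(13.824*t^6 - 22.464*t^5 + 129.8448*t^4 - 129.6802*t^3 + 368.43462*t^2 - 180.86679*t + 315.821241)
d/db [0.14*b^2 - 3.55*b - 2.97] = 0.28*b - 3.55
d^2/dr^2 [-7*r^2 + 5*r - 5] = -14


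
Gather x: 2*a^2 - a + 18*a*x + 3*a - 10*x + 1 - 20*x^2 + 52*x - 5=2*a^2 + 2*a - 20*x^2 + x*(18*a + 42) - 4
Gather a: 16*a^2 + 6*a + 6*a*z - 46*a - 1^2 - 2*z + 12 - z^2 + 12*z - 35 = 16*a^2 + a*(6*z - 40) - z^2 + 10*z - 24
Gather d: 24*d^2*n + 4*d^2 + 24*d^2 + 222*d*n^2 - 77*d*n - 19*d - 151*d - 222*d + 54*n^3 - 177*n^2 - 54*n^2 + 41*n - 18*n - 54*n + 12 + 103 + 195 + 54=d^2*(24*n + 28) + d*(222*n^2 - 77*n - 392) + 54*n^3 - 231*n^2 - 31*n + 364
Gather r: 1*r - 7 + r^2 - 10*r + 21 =r^2 - 9*r + 14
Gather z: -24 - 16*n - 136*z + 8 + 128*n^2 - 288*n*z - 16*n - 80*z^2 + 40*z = 128*n^2 - 32*n - 80*z^2 + z*(-288*n - 96) - 16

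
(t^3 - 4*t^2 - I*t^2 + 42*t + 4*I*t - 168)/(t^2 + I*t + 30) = (t^2 - t*(4 + 7*I) + 28*I)/(t - 5*I)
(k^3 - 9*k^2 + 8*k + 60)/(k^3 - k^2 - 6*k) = (k^2 - 11*k + 30)/(k*(k - 3))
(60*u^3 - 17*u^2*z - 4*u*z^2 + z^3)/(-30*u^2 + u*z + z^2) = (-12*u^2 + u*z + z^2)/(6*u + z)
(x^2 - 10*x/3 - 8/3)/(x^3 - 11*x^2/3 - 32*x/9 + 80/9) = 3*(3*x + 2)/(9*x^2 + 3*x - 20)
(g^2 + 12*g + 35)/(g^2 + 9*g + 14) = (g + 5)/(g + 2)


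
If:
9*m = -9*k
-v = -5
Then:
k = -m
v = 5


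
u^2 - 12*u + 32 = (u - 8)*(u - 4)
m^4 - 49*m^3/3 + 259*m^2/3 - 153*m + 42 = (m - 7)*(m - 6)*(m - 3)*(m - 1/3)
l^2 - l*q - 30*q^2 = (l - 6*q)*(l + 5*q)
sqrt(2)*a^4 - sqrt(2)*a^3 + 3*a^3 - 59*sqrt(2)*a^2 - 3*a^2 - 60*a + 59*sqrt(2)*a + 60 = (a - 1)*(a - 5*sqrt(2))*(a + 6*sqrt(2))*(sqrt(2)*a + 1)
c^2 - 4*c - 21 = (c - 7)*(c + 3)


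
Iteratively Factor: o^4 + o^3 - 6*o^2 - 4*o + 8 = (o + 2)*(o^3 - o^2 - 4*o + 4) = (o + 2)^2*(o^2 - 3*o + 2) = (o - 1)*(o + 2)^2*(o - 2)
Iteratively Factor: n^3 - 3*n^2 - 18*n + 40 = (n - 5)*(n^2 + 2*n - 8) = (n - 5)*(n + 4)*(n - 2)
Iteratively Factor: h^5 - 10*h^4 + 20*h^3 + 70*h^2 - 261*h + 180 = (h - 5)*(h^4 - 5*h^3 - 5*h^2 + 45*h - 36) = (h - 5)*(h - 1)*(h^3 - 4*h^2 - 9*h + 36) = (h - 5)*(h - 4)*(h - 1)*(h^2 - 9) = (h - 5)*(h - 4)*(h - 3)*(h - 1)*(h + 3)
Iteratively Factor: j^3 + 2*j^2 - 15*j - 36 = (j + 3)*(j^2 - j - 12) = (j + 3)^2*(j - 4)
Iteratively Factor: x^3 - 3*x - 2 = (x + 1)*(x^2 - x - 2) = (x - 2)*(x + 1)*(x + 1)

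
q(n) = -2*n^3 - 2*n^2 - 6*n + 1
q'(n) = -6*n^2 - 4*n - 6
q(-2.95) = 52.64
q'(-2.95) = -46.42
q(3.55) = -134.98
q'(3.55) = -95.82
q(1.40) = -16.81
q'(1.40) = -23.36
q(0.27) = -0.81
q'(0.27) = -7.52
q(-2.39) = 31.22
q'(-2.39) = -30.71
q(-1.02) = 7.16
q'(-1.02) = -8.16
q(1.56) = -20.82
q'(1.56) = -26.84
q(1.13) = -11.22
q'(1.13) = -18.18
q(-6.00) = 397.00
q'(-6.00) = -198.00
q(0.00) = 1.00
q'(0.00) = -6.00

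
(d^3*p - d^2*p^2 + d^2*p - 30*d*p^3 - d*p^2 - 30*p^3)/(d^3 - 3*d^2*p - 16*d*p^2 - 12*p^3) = p*(d^2 + 5*d*p + d + 5*p)/(d^2 + 3*d*p + 2*p^2)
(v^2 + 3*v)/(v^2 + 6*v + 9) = v/(v + 3)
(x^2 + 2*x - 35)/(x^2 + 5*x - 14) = (x - 5)/(x - 2)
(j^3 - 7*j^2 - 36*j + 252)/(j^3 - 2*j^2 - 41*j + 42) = (j - 6)/(j - 1)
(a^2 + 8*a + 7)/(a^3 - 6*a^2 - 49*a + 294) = (a + 1)/(a^2 - 13*a + 42)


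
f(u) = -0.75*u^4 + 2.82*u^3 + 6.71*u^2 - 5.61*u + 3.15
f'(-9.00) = 2745.87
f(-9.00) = -6379.38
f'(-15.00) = 11821.59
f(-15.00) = -45889.20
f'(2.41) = 33.88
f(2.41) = 42.77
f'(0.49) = 2.64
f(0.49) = 2.30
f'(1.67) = 26.42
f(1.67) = 19.80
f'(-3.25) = 143.12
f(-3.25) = -88.22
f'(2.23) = 33.12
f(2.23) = 36.73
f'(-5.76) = 771.08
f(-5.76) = -1106.39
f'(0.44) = 1.68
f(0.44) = 2.19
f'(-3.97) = 262.16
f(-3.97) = -231.58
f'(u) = -3.0*u^3 + 8.46*u^2 + 13.42*u - 5.61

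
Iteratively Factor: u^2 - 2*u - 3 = (u - 3)*(u + 1)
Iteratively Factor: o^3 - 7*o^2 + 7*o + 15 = (o - 3)*(o^2 - 4*o - 5) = (o - 5)*(o - 3)*(o + 1)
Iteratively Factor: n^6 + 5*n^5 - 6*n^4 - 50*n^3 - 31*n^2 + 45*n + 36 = (n + 1)*(n^5 + 4*n^4 - 10*n^3 - 40*n^2 + 9*n + 36) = (n - 1)*(n + 1)*(n^4 + 5*n^3 - 5*n^2 - 45*n - 36) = (n - 1)*(n + 1)*(n + 4)*(n^3 + n^2 - 9*n - 9) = (n - 1)*(n + 1)*(n + 3)*(n + 4)*(n^2 - 2*n - 3) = (n - 3)*(n - 1)*(n + 1)*(n + 3)*(n + 4)*(n + 1)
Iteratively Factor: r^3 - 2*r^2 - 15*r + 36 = (r - 3)*(r^2 + r - 12) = (r - 3)^2*(r + 4)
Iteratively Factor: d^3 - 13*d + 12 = (d + 4)*(d^2 - 4*d + 3) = (d - 3)*(d + 4)*(d - 1)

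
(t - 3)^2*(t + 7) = t^3 + t^2 - 33*t + 63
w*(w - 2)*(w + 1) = w^3 - w^2 - 2*w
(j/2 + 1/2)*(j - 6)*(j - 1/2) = j^3/2 - 11*j^2/4 - 7*j/4 + 3/2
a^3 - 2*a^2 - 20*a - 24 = (a - 6)*(a + 2)^2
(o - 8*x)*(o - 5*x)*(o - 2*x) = o^3 - 15*o^2*x + 66*o*x^2 - 80*x^3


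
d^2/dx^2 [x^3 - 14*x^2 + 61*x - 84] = 6*x - 28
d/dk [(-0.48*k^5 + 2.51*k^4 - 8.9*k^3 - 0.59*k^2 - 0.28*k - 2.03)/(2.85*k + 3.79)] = (-5.472*k^5 + 12.3645*k^4 - 12.6784*k^3 - 102.8745*k^2 - 4.4722*k + 4.7243)/(8.1225*k^2 + 21.603*k + 14.3641)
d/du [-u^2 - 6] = -2*u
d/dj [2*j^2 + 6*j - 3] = 4*j + 6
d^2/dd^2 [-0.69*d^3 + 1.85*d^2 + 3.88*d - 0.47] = 3.7 - 4.14*d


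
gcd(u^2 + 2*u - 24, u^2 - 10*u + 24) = u - 4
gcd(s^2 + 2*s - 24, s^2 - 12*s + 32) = s - 4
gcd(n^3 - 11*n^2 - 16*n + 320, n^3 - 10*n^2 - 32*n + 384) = n^2 - 16*n + 64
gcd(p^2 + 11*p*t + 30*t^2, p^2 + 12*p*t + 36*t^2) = p + 6*t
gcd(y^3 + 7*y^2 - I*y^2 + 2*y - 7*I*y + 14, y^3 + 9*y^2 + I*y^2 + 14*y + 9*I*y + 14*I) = y^2 + y*(7 + I) + 7*I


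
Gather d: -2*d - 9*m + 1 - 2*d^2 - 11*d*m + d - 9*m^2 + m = -2*d^2 + d*(-11*m - 1) - 9*m^2 - 8*m + 1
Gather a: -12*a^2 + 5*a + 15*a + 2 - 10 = -12*a^2 + 20*a - 8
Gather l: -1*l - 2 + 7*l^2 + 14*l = 7*l^2 + 13*l - 2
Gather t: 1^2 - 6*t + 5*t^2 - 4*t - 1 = 5*t^2 - 10*t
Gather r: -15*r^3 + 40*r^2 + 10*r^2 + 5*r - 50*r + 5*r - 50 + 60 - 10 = -15*r^3 + 50*r^2 - 40*r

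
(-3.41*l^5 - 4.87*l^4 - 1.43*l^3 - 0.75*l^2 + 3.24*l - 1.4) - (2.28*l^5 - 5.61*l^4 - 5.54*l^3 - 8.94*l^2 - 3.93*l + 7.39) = -5.69*l^5 + 0.74*l^4 + 4.11*l^3 + 8.19*l^2 + 7.17*l - 8.79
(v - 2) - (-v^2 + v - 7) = v^2 + 5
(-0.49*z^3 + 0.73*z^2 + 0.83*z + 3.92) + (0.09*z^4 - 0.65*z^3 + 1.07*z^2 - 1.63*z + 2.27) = 0.09*z^4 - 1.14*z^3 + 1.8*z^2 - 0.8*z + 6.19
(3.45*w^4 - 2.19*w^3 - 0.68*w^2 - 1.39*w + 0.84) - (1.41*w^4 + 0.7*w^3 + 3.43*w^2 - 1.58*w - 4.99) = 2.04*w^4 - 2.89*w^3 - 4.11*w^2 + 0.19*w + 5.83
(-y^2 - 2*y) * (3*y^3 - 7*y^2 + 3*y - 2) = -3*y^5 + y^4 + 11*y^3 - 4*y^2 + 4*y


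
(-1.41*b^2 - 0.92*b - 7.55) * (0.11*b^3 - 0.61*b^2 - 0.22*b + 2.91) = -0.1551*b^5 + 0.7589*b^4 + 0.0409*b^3 + 0.704800000000001*b^2 - 1.0162*b - 21.9705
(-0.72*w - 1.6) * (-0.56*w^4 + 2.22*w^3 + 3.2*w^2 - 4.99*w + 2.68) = 0.4032*w^5 - 0.7024*w^4 - 5.856*w^3 - 1.5272*w^2 + 6.0544*w - 4.288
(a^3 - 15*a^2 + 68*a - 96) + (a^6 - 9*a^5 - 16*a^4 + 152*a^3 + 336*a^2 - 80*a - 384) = a^6 - 9*a^5 - 16*a^4 + 153*a^3 + 321*a^2 - 12*a - 480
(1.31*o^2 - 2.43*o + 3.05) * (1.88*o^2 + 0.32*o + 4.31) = 2.4628*o^4 - 4.1492*o^3 + 10.6025*o^2 - 9.4973*o + 13.1455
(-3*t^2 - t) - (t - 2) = -3*t^2 - 2*t + 2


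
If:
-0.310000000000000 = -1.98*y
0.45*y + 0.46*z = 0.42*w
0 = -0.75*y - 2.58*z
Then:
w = 0.12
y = 0.16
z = -0.05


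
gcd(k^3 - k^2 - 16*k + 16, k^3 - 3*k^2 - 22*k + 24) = k^2 + 3*k - 4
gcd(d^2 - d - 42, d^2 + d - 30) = d + 6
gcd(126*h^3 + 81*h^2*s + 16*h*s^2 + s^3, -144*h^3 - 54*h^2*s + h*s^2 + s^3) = 18*h^2 + 9*h*s + s^2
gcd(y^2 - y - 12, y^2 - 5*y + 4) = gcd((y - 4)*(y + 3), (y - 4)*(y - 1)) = y - 4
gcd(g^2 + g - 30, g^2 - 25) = g - 5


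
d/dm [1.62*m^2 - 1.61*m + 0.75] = 3.24*m - 1.61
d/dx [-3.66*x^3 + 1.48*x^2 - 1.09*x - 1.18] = -10.98*x^2 + 2.96*x - 1.09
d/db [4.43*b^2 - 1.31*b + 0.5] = 8.86*b - 1.31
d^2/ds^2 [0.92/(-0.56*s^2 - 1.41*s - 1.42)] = (0.577024*s^2 + 1.452864*s - 0.92*(1.12*s + 1.41)*(2.24*s + 2.82) + 1.463168)/(0.56*s^2 + 1.41*s + 1.42)^3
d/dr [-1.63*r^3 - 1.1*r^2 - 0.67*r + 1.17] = -4.89*r^2 - 2.2*r - 0.67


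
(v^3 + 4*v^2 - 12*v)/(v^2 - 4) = v*(v + 6)/(v + 2)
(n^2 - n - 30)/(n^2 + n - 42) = (n + 5)/(n + 7)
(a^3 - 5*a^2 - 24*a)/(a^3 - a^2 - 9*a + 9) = a*(a - 8)/(a^2 - 4*a + 3)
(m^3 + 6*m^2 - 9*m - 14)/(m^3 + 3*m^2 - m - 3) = (m^2 + 5*m - 14)/(m^2 + 2*m - 3)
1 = 1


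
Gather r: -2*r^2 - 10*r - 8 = -2*r^2 - 10*r - 8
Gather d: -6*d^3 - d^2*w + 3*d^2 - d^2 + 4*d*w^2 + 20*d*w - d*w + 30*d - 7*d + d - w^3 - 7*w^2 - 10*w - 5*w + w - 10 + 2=-6*d^3 + d^2*(2 - w) + d*(4*w^2 + 19*w + 24) - w^3 - 7*w^2 - 14*w - 8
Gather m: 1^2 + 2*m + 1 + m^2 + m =m^2 + 3*m + 2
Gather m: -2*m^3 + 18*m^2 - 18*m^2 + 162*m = -2*m^3 + 162*m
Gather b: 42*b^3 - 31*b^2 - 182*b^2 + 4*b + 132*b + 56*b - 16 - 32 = 42*b^3 - 213*b^2 + 192*b - 48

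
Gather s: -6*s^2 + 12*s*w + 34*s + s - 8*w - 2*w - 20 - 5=-6*s^2 + s*(12*w + 35) - 10*w - 25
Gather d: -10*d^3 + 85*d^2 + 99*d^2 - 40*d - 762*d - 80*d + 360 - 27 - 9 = -10*d^3 + 184*d^2 - 882*d + 324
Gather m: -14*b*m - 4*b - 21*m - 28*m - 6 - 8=-4*b + m*(-14*b - 49) - 14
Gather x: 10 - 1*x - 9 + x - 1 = 0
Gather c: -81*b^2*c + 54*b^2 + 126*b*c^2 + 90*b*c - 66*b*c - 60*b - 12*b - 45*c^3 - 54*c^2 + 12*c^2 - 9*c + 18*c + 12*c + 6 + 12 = 54*b^2 - 72*b - 45*c^3 + c^2*(126*b - 42) + c*(-81*b^2 + 24*b + 21) + 18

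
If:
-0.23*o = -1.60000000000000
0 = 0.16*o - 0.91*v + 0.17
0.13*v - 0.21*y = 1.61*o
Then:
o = 6.96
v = 1.41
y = -52.46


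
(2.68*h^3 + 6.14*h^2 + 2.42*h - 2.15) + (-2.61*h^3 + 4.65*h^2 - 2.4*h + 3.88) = 0.0700000000000003*h^3 + 10.79*h^2 + 0.02*h + 1.73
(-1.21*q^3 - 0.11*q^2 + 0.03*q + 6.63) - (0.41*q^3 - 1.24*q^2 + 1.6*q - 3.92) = -1.62*q^3 + 1.13*q^2 - 1.57*q + 10.55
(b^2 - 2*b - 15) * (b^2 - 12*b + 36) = b^4 - 14*b^3 + 45*b^2 + 108*b - 540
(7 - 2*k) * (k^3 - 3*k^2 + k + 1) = -2*k^4 + 13*k^3 - 23*k^2 + 5*k + 7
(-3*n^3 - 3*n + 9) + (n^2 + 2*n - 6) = -3*n^3 + n^2 - n + 3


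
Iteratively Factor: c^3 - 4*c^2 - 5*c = (c)*(c^2 - 4*c - 5) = c*(c + 1)*(c - 5)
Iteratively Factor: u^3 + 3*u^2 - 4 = (u + 2)*(u^2 + u - 2) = (u + 2)^2*(u - 1)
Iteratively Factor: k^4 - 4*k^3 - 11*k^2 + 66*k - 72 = (k + 4)*(k^3 - 8*k^2 + 21*k - 18) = (k - 3)*(k + 4)*(k^2 - 5*k + 6) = (k - 3)*(k - 2)*(k + 4)*(k - 3)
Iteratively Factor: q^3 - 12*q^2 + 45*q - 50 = (q - 5)*(q^2 - 7*q + 10) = (q - 5)*(q - 2)*(q - 5)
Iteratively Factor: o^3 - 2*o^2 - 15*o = (o - 5)*(o^2 + 3*o) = (o - 5)*(o + 3)*(o)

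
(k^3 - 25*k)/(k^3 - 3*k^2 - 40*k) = (k - 5)/(k - 8)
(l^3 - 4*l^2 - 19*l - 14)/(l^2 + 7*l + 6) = (l^2 - 5*l - 14)/(l + 6)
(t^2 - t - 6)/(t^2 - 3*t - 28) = (-t^2 + t + 6)/(-t^2 + 3*t + 28)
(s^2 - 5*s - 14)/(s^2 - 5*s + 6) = (s^2 - 5*s - 14)/(s^2 - 5*s + 6)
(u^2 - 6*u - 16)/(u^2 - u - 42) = (-u^2 + 6*u + 16)/(-u^2 + u + 42)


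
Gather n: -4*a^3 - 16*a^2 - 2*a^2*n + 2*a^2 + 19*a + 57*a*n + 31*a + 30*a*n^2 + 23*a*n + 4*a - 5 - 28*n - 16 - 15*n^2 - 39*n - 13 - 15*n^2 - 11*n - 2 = -4*a^3 - 14*a^2 + 54*a + n^2*(30*a - 30) + n*(-2*a^2 + 80*a - 78) - 36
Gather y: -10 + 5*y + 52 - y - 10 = 4*y + 32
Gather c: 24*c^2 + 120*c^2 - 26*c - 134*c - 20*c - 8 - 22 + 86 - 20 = 144*c^2 - 180*c + 36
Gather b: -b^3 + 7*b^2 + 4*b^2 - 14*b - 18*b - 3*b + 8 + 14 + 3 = -b^3 + 11*b^2 - 35*b + 25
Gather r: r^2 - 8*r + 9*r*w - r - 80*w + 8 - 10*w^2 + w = r^2 + r*(9*w - 9) - 10*w^2 - 79*w + 8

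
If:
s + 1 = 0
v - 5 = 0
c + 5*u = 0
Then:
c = -5*u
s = -1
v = 5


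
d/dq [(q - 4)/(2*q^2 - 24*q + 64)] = -1/(2*q^2 - 32*q + 128)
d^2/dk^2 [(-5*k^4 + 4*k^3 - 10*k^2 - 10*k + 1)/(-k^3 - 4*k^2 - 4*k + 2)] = 4*(43*k^6 + 174*k^5 + 33*k^4 - 174*k^3 + 258*k^2 + 69*k + 48)/(k^9 + 12*k^8 + 60*k^7 + 154*k^6 + 192*k^5 + 48*k^4 - 116*k^3 - 48*k^2 + 48*k - 8)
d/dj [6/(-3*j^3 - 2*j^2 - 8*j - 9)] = 6*(9*j^2 + 4*j + 8)/(3*j^3 + 2*j^2 + 8*j + 9)^2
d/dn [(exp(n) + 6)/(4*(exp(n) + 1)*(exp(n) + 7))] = (-exp(2*n) - 12*exp(n) - 41)*exp(n)/(4*(exp(4*n) + 16*exp(3*n) + 78*exp(2*n) + 112*exp(n) + 49))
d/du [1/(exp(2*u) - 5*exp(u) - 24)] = (5 - 2*exp(u))*exp(u)/(-exp(2*u) + 5*exp(u) + 24)^2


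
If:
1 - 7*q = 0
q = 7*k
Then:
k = 1/49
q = 1/7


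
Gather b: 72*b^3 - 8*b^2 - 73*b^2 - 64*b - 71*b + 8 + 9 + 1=72*b^3 - 81*b^2 - 135*b + 18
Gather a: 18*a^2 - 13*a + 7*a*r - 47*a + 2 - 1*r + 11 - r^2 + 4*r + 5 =18*a^2 + a*(7*r - 60) - r^2 + 3*r + 18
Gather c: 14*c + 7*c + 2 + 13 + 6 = 21*c + 21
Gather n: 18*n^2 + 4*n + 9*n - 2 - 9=18*n^2 + 13*n - 11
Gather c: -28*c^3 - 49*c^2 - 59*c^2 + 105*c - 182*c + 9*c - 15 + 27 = -28*c^3 - 108*c^2 - 68*c + 12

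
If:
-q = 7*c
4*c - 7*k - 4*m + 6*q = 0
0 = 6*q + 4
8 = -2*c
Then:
No Solution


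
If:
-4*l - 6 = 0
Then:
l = -3/2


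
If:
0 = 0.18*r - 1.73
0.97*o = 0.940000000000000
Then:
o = 0.97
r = 9.61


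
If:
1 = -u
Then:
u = -1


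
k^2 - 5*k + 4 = (k - 4)*(k - 1)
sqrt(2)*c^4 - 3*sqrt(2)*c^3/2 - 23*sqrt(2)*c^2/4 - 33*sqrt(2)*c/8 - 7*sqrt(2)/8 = (c - 7/2)*(c + 1/2)*(c + 1)*(sqrt(2)*c + sqrt(2)/2)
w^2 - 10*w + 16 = (w - 8)*(w - 2)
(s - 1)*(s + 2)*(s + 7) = s^3 + 8*s^2 + 5*s - 14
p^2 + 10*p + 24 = (p + 4)*(p + 6)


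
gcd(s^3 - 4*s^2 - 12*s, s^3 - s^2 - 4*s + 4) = s + 2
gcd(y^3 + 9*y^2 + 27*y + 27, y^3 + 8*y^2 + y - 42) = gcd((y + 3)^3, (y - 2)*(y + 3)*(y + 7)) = y + 3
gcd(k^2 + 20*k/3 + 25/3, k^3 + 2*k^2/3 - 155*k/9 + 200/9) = k + 5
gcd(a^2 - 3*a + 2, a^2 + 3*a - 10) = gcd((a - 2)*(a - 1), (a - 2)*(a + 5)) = a - 2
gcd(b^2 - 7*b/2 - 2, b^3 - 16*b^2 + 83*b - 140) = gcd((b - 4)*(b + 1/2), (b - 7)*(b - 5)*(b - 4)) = b - 4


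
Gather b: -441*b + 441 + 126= 567 - 441*b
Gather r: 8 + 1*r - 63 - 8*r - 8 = -7*r - 63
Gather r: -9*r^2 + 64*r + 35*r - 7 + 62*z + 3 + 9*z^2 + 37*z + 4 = -9*r^2 + 99*r + 9*z^2 + 99*z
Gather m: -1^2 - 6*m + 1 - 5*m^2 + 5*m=-5*m^2 - m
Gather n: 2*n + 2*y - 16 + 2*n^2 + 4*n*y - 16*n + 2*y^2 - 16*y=2*n^2 + n*(4*y - 14) + 2*y^2 - 14*y - 16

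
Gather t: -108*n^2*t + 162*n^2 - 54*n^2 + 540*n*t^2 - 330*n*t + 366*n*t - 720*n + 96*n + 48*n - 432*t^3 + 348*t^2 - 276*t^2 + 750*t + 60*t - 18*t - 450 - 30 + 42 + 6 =108*n^2 - 576*n - 432*t^3 + t^2*(540*n + 72) + t*(-108*n^2 + 36*n + 792) - 432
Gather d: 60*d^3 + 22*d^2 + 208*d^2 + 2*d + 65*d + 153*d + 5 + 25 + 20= 60*d^3 + 230*d^2 + 220*d + 50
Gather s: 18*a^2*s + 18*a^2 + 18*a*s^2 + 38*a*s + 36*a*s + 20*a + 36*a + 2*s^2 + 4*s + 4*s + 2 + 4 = 18*a^2 + 56*a + s^2*(18*a + 2) + s*(18*a^2 + 74*a + 8) + 6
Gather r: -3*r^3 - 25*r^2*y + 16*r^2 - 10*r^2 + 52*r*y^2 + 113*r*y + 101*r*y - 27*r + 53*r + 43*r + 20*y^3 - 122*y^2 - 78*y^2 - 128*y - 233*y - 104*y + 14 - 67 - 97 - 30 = -3*r^3 + r^2*(6 - 25*y) + r*(52*y^2 + 214*y + 69) + 20*y^3 - 200*y^2 - 465*y - 180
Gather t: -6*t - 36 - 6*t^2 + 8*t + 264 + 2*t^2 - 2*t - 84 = 144 - 4*t^2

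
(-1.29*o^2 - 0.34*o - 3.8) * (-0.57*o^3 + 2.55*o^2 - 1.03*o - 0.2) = 0.7353*o^5 - 3.0957*o^4 + 2.6277*o^3 - 9.0818*o^2 + 3.982*o + 0.76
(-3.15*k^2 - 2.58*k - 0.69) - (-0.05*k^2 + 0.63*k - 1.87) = -3.1*k^2 - 3.21*k + 1.18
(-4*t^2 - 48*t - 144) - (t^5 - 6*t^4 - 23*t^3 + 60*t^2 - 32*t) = -t^5 + 6*t^4 + 23*t^3 - 64*t^2 - 16*t - 144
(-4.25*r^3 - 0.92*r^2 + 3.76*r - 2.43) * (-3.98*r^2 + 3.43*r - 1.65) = 16.915*r^5 - 10.9159*r^4 - 11.1079*r^3 + 24.0862*r^2 - 14.5389*r + 4.0095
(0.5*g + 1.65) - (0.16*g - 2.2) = 0.34*g + 3.85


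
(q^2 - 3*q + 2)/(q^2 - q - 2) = (q - 1)/(q + 1)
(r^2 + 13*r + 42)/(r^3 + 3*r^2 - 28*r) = (r + 6)/(r*(r - 4))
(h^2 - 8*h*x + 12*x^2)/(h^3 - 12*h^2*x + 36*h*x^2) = (-h + 2*x)/(h*(-h + 6*x))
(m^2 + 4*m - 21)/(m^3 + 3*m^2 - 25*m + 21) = 1/(m - 1)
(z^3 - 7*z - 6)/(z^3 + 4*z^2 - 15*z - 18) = (z + 2)/(z + 6)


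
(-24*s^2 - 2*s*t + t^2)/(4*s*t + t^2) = (-6*s + t)/t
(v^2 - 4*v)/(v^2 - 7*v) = (v - 4)/(v - 7)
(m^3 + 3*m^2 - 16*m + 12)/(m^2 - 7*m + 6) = (m^2 + 4*m - 12)/(m - 6)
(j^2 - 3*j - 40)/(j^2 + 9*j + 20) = (j - 8)/(j + 4)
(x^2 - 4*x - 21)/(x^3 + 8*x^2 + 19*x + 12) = (x - 7)/(x^2 + 5*x + 4)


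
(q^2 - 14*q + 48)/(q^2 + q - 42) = (q - 8)/(q + 7)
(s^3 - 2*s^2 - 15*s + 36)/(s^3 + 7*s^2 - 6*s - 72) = (s - 3)/(s + 6)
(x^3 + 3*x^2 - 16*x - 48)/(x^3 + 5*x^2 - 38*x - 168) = (x^2 - x - 12)/(x^2 + x - 42)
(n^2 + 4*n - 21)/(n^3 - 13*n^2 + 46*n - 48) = (n + 7)/(n^2 - 10*n + 16)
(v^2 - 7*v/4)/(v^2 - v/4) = (4*v - 7)/(4*v - 1)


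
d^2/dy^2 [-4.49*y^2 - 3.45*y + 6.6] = -8.98000000000000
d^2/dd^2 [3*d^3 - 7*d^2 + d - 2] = 18*d - 14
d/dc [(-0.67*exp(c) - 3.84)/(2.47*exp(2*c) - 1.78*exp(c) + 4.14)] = (1.6549*exp(2*c) + 18.9696*exp(c) - 9.609)*exp(c)/(6.1009*exp(4*c) - 8.7932*exp(3*c) + 23.62*exp(2*c) - 14.7384*exp(c) + 17.1396)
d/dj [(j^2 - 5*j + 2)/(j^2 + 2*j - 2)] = (7*j^2 - 8*j + 6)/(j^4 + 4*j^3 - 8*j + 4)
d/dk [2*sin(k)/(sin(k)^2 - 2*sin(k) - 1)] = 2*(cos(k)^2 - 2)*cos(k)/(2*sin(k) + cos(k)^2)^2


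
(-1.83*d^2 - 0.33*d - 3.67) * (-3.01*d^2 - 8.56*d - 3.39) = 5.5083*d^4 + 16.6581*d^3 + 20.0752*d^2 + 32.5339*d + 12.4413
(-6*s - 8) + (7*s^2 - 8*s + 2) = 7*s^2 - 14*s - 6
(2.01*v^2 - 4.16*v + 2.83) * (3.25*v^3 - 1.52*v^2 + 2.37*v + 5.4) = 6.5325*v^5 - 16.5752*v^4 + 20.2844*v^3 - 3.3068*v^2 - 15.7569*v + 15.282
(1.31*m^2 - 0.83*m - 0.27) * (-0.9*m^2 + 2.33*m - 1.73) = -1.179*m^4 + 3.7993*m^3 - 3.9572*m^2 + 0.8068*m + 0.4671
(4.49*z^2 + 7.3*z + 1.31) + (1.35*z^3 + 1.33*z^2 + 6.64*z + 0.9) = 1.35*z^3 + 5.82*z^2 + 13.94*z + 2.21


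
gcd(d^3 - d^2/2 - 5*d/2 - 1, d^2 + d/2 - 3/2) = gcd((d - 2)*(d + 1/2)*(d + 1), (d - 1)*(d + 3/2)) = 1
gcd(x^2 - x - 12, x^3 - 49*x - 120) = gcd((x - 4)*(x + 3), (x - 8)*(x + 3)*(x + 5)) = x + 3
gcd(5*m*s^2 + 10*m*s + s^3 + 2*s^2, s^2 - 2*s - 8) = s + 2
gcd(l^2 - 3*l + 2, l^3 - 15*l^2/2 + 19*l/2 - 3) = l - 1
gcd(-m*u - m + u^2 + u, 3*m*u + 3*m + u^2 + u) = u + 1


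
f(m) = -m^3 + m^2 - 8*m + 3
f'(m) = -3*m^2 + 2*m - 8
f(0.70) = -2.45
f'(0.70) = -8.07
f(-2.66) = 50.18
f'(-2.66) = -34.55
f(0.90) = -4.12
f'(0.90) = -8.63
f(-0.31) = 5.61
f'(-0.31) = -8.91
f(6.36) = -264.69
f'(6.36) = -116.63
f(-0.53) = 7.67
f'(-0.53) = -9.90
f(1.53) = -10.48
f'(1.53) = -11.96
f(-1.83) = 27.12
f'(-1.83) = -21.71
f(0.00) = 3.00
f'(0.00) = -8.00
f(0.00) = 3.00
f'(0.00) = -8.00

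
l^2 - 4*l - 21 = (l - 7)*(l + 3)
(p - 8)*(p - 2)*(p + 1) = p^3 - 9*p^2 + 6*p + 16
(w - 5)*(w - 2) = w^2 - 7*w + 10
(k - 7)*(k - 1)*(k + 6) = k^3 - 2*k^2 - 41*k + 42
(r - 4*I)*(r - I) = r^2 - 5*I*r - 4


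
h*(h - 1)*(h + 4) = h^3 + 3*h^2 - 4*h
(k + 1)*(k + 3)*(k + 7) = k^3 + 11*k^2 + 31*k + 21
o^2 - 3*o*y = o*(o - 3*y)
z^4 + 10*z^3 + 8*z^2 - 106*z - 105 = (z - 3)*(z + 1)*(z + 5)*(z + 7)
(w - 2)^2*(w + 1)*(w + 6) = w^4 + 3*w^3 - 18*w^2 + 4*w + 24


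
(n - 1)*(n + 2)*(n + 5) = n^3 + 6*n^2 + 3*n - 10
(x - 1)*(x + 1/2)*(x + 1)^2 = x^4 + 3*x^3/2 - x^2/2 - 3*x/2 - 1/2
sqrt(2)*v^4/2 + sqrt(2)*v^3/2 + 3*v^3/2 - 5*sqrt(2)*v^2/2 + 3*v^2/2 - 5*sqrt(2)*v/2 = v*(v - sqrt(2))*(v + 5*sqrt(2)/2)*(sqrt(2)*v/2 + sqrt(2)/2)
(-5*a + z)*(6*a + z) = -30*a^2 + a*z + z^2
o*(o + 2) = o^2 + 2*o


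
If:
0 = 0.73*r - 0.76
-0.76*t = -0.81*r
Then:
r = 1.04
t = 1.11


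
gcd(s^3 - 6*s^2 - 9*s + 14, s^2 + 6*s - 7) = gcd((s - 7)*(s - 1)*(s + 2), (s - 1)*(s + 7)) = s - 1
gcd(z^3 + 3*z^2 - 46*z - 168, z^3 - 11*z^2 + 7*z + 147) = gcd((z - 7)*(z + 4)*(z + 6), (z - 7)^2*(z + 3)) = z - 7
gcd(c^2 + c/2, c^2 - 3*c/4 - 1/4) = 1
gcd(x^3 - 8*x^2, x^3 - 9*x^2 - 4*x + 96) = x - 8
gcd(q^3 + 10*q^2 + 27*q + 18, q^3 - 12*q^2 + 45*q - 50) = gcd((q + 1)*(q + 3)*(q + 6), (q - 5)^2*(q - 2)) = 1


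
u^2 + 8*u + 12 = (u + 2)*(u + 6)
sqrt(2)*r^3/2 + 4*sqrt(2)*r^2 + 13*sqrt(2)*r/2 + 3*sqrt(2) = (r + 1)*(r + 6)*(sqrt(2)*r/2 + sqrt(2)/2)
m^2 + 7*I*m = m*(m + 7*I)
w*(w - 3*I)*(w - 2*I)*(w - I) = w^4 - 6*I*w^3 - 11*w^2 + 6*I*w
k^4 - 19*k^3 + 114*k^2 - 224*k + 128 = (k - 8)^2*(k - 2)*(k - 1)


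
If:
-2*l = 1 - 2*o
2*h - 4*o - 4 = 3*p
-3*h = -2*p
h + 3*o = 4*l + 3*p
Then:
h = 24/23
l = -99/46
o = -38/23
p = 36/23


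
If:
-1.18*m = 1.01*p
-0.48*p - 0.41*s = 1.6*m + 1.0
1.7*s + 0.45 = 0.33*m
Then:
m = -0.80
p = 0.93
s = -0.42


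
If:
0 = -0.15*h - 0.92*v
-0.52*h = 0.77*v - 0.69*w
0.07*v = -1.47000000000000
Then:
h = 128.80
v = -21.00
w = 73.63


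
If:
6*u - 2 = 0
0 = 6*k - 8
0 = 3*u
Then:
No Solution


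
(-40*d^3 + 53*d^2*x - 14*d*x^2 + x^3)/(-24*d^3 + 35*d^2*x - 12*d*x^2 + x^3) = (-5*d + x)/(-3*d + x)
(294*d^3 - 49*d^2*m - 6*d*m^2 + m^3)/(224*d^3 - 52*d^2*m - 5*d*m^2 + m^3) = (42*d^2 - 13*d*m + m^2)/(32*d^2 - 12*d*m + m^2)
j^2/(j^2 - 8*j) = j/(j - 8)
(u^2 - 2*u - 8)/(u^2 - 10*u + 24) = (u + 2)/(u - 6)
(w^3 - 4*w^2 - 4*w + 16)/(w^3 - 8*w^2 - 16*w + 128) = (w^2 - 4)/(w^2 - 4*w - 32)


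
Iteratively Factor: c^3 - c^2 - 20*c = (c)*(c^2 - c - 20) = c*(c + 4)*(c - 5)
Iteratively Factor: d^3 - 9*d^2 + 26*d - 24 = (d - 3)*(d^2 - 6*d + 8) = (d - 3)*(d - 2)*(d - 4)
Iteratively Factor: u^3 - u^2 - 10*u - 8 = (u + 2)*(u^2 - 3*u - 4) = (u - 4)*(u + 2)*(u + 1)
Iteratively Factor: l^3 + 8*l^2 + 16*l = (l + 4)*(l^2 + 4*l) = (l + 4)^2*(l)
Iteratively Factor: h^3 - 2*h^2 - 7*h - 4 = (h + 1)*(h^2 - 3*h - 4) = (h + 1)^2*(h - 4)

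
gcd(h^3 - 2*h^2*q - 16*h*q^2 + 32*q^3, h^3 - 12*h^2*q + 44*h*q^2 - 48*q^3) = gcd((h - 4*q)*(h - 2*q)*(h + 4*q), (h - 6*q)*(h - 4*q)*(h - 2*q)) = h^2 - 6*h*q + 8*q^2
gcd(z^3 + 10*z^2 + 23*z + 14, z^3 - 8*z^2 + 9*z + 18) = z + 1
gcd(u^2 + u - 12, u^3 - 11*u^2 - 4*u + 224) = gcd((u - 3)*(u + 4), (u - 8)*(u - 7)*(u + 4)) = u + 4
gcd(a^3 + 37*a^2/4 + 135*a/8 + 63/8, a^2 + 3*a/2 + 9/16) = a + 3/4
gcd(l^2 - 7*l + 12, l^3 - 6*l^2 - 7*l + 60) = l - 4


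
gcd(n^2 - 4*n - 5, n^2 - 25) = n - 5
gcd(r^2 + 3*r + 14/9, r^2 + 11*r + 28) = 1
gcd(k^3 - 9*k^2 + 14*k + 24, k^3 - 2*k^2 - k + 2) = k + 1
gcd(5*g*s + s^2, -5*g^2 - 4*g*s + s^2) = 1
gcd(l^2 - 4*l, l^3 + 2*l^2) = l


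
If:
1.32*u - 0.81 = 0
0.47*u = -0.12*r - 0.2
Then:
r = -4.07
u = 0.61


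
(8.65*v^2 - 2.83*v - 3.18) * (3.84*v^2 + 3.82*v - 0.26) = 33.216*v^4 + 22.1758*v^3 - 25.2708*v^2 - 11.4118*v + 0.8268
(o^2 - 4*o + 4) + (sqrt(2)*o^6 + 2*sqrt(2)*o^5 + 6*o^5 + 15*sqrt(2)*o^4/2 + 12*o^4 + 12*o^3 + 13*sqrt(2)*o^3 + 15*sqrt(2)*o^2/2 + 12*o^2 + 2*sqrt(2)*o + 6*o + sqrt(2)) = sqrt(2)*o^6 + 2*sqrt(2)*o^5 + 6*o^5 + 15*sqrt(2)*o^4/2 + 12*o^4 + 12*o^3 + 13*sqrt(2)*o^3 + 15*sqrt(2)*o^2/2 + 13*o^2 + 2*o + 2*sqrt(2)*o + sqrt(2) + 4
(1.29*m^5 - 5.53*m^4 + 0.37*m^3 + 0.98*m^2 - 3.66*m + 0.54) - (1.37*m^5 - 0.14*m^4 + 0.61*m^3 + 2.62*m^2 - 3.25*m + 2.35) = -0.0800000000000001*m^5 - 5.39*m^4 - 0.24*m^3 - 1.64*m^2 - 0.41*m - 1.81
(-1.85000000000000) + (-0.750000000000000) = -2.60000000000000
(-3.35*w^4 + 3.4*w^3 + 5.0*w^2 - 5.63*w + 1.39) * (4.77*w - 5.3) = -15.9795*w^5 + 33.973*w^4 + 5.83*w^3 - 53.3551*w^2 + 36.4693*w - 7.367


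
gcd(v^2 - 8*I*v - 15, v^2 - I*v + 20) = v - 5*I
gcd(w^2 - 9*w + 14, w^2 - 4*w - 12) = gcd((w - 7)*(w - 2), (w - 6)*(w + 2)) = 1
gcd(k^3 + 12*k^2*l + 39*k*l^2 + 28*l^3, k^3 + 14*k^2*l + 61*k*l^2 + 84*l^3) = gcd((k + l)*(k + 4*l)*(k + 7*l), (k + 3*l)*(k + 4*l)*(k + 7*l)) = k^2 + 11*k*l + 28*l^2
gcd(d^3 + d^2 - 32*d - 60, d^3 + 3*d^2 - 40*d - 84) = d^2 - 4*d - 12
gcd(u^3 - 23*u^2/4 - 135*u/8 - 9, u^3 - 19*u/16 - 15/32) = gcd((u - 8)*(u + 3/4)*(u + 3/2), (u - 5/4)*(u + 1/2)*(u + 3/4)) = u + 3/4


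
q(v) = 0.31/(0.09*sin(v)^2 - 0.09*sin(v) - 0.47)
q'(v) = 0.31*(-0.18*sin(v)*cos(v) + 0.09*cos(v))/(0.09*sin(v)^2 - 0.09*sin(v) - 0.47)^2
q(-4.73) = -0.66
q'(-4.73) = -0.00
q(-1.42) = -1.06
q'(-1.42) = 0.15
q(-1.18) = -1.00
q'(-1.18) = 0.32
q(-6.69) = -0.74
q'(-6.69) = 0.26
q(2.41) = -0.63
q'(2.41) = 0.03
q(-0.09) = -0.67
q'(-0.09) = 0.15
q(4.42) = -1.03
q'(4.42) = -0.26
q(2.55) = -0.63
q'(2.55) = 0.01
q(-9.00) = -0.74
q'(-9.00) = -0.27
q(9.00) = -0.63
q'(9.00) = -0.02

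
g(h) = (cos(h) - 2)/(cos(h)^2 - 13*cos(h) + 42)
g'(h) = (2*sin(h)*cos(h) - 13*sin(h))*(cos(h) - 2)/(cos(h)^2 - 13*cos(h) + 42)^2 - sin(h)/(cos(h)^2 - 13*cos(h) + 42) = (cos(h)^2 - 4*cos(h) - 16)*sin(h)/(cos(h)^2 - 13*cos(h) + 42)^2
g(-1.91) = -0.05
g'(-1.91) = 0.01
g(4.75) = -0.05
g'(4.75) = 0.01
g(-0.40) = -0.03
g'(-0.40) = 0.01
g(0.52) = -0.04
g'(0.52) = -0.01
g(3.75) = -0.05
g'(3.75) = 0.00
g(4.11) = -0.05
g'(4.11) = 0.00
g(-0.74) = -0.04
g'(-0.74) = 0.01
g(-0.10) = -0.03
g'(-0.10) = 0.00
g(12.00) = -0.04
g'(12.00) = 0.01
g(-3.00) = -0.05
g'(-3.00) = 0.00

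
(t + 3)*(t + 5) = t^2 + 8*t + 15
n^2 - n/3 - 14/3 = (n - 7/3)*(n + 2)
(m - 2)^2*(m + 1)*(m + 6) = m^4 + 3*m^3 - 18*m^2 + 4*m + 24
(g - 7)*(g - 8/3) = g^2 - 29*g/3 + 56/3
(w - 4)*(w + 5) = w^2 + w - 20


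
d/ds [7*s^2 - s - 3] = 14*s - 1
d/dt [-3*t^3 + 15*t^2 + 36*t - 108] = -9*t^2 + 30*t + 36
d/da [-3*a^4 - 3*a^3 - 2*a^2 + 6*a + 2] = -12*a^3 - 9*a^2 - 4*a + 6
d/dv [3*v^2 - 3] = 6*v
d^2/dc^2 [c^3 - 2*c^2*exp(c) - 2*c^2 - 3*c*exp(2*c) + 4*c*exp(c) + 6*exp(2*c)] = -2*c^2*exp(c) - 12*c*exp(2*c) - 4*c*exp(c) + 6*c + 12*exp(2*c) + 4*exp(c) - 4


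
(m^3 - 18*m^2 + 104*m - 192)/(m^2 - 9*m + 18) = (m^2 - 12*m + 32)/(m - 3)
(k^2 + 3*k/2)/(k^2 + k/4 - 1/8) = 4*k*(2*k + 3)/(8*k^2 + 2*k - 1)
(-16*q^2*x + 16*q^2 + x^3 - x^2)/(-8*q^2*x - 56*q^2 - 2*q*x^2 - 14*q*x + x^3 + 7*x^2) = (4*q*x - 4*q + x^2 - x)/(2*q*x + 14*q + x^2 + 7*x)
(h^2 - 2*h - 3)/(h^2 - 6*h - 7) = (h - 3)/(h - 7)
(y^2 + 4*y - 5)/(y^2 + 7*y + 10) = (y - 1)/(y + 2)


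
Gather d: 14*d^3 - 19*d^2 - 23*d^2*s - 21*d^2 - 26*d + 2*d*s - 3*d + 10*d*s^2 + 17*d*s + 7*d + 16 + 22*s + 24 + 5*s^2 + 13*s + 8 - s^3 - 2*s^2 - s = 14*d^3 + d^2*(-23*s - 40) + d*(10*s^2 + 19*s - 22) - s^3 + 3*s^2 + 34*s + 48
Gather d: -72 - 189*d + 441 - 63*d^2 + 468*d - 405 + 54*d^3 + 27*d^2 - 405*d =54*d^3 - 36*d^2 - 126*d - 36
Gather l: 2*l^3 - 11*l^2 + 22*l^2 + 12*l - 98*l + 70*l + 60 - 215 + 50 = 2*l^3 + 11*l^2 - 16*l - 105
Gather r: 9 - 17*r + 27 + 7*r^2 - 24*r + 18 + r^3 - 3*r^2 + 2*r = r^3 + 4*r^2 - 39*r + 54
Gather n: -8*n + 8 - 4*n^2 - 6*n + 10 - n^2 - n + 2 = -5*n^2 - 15*n + 20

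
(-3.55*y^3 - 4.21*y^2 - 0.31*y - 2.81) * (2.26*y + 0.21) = -8.023*y^4 - 10.2601*y^3 - 1.5847*y^2 - 6.4157*y - 0.5901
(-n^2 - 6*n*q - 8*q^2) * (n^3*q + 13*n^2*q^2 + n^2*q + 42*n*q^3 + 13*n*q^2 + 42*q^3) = -n^5*q - 19*n^4*q^2 - n^4*q - 128*n^3*q^3 - 19*n^3*q^2 - 356*n^2*q^4 - 128*n^2*q^3 - 336*n*q^5 - 356*n*q^4 - 336*q^5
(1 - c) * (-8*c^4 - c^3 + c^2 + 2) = 8*c^5 - 7*c^4 - 2*c^3 + c^2 - 2*c + 2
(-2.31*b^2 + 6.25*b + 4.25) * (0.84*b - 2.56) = -1.9404*b^3 + 11.1636*b^2 - 12.43*b - 10.88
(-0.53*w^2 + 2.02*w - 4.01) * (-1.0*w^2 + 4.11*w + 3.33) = 0.53*w^4 - 4.1983*w^3 + 10.5473*w^2 - 9.7545*w - 13.3533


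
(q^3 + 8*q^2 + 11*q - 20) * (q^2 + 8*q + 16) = q^5 + 16*q^4 + 91*q^3 + 196*q^2 + 16*q - 320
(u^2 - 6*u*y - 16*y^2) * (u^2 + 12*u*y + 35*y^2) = u^4 + 6*u^3*y - 53*u^2*y^2 - 402*u*y^3 - 560*y^4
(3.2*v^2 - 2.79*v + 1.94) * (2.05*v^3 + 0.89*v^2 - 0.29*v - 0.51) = 6.56*v^5 - 2.8715*v^4 + 0.5659*v^3 + 0.9037*v^2 + 0.8603*v - 0.9894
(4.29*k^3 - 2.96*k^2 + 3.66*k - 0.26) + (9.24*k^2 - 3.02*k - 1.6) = 4.29*k^3 + 6.28*k^2 + 0.64*k - 1.86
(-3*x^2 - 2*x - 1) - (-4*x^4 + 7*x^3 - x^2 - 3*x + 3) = 4*x^4 - 7*x^3 - 2*x^2 + x - 4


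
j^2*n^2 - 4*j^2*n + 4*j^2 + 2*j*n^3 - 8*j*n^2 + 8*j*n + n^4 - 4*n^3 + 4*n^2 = (j + n)^2*(n - 2)^2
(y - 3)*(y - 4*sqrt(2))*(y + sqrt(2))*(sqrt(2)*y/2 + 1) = sqrt(2)*y^4/2 - 3*sqrt(2)*y^3/2 - 2*y^3 - 7*sqrt(2)*y^2 + 6*y^2 - 8*y + 21*sqrt(2)*y + 24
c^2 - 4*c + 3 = (c - 3)*(c - 1)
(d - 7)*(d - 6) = d^2 - 13*d + 42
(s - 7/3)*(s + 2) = s^2 - s/3 - 14/3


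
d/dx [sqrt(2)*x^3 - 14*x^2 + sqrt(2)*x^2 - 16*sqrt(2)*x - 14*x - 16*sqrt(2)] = 3*sqrt(2)*x^2 - 28*x + 2*sqrt(2)*x - 16*sqrt(2) - 14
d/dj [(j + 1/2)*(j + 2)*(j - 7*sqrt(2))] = 3*j^2 - 14*sqrt(2)*j + 5*j - 35*sqrt(2)/2 + 1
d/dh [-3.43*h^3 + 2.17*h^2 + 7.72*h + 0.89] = -10.29*h^2 + 4.34*h + 7.72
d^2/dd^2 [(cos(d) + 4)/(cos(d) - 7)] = 11*(sin(d)^2 - 7*cos(d) + 1)/(cos(d) - 7)^3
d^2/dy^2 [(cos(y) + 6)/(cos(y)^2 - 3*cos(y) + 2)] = (-9*(1 - cos(2*y))^2*cos(y)/4 - 27*(1 - cos(2*y))^2/4 - 217*cos(y)/2 - 15*cos(2*y) + 15*cos(3*y) + cos(5*y)/2 + 108)/((cos(y) - 2)^3*(cos(y) - 1)^3)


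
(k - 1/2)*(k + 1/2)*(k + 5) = k^3 + 5*k^2 - k/4 - 5/4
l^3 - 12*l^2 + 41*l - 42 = (l - 7)*(l - 3)*(l - 2)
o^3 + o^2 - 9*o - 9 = (o - 3)*(o + 1)*(o + 3)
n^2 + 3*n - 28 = (n - 4)*(n + 7)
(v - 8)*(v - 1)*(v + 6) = v^3 - 3*v^2 - 46*v + 48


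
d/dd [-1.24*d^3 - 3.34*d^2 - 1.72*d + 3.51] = -3.72*d^2 - 6.68*d - 1.72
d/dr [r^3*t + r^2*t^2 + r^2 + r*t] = 3*r^2*t + 2*r*t^2 + 2*r + t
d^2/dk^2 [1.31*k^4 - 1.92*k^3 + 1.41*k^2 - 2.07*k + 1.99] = 15.72*k^2 - 11.52*k + 2.82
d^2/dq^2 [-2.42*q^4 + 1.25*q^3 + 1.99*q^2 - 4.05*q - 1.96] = -29.04*q^2 + 7.5*q + 3.98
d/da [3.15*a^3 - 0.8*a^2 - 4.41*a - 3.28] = 9.45*a^2 - 1.6*a - 4.41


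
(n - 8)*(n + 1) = n^2 - 7*n - 8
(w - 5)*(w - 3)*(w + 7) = w^3 - w^2 - 41*w + 105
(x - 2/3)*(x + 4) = x^2 + 10*x/3 - 8/3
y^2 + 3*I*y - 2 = (y + I)*(y + 2*I)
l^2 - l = l*(l - 1)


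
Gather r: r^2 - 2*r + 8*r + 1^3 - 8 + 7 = r^2 + 6*r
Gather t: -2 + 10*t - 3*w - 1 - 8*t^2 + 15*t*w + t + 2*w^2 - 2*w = -8*t^2 + t*(15*w + 11) + 2*w^2 - 5*w - 3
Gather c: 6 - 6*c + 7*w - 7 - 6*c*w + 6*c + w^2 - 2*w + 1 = -6*c*w + w^2 + 5*w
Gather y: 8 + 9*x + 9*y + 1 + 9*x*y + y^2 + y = 9*x + y^2 + y*(9*x + 10) + 9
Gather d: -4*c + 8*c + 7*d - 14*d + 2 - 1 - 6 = 4*c - 7*d - 5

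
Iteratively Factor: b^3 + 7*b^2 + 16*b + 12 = (b + 2)*(b^2 + 5*b + 6) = (b + 2)*(b + 3)*(b + 2)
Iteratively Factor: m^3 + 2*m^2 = (m + 2)*(m^2) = m*(m + 2)*(m)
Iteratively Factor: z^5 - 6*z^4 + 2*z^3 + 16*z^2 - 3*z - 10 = (z + 1)*(z^4 - 7*z^3 + 9*z^2 + 7*z - 10) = (z - 1)*(z + 1)*(z^3 - 6*z^2 + 3*z + 10) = (z - 5)*(z - 1)*(z + 1)*(z^2 - z - 2) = (z - 5)*(z - 1)*(z + 1)^2*(z - 2)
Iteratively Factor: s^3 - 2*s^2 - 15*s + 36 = (s + 4)*(s^2 - 6*s + 9) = (s - 3)*(s + 4)*(s - 3)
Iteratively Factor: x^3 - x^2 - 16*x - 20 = (x + 2)*(x^2 - 3*x - 10) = (x + 2)^2*(x - 5)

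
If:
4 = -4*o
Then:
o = -1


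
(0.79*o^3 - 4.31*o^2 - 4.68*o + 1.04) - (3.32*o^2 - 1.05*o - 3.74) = 0.79*o^3 - 7.63*o^2 - 3.63*o + 4.78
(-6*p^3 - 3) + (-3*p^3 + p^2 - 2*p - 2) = -9*p^3 + p^2 - 2*p - 5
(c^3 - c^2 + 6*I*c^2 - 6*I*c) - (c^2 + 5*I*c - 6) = c^3 - 2*c^2 + 6*I*c^2 - 11*I*c + 6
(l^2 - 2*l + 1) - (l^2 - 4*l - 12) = 2*l + 13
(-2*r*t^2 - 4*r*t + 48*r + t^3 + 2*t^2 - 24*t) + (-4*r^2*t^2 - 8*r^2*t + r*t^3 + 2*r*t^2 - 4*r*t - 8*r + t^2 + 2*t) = -4*r^2*t^2 - 8*r^2*t + r*t^3 - 8*r*t + 40*r + t^3 + 3*t^2 - 22*t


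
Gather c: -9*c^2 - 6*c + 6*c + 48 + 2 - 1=49 - 9*c^2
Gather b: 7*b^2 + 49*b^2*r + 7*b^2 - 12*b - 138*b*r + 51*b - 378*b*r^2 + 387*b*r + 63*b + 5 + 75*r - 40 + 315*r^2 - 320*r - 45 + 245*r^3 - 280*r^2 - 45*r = b^2*(49*r + 14) + b*(-378*r^2 + 249*r + 102) + 245*r^3 + 35*r^2 - 290*r - 80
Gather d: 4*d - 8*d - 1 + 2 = 1 - 4*d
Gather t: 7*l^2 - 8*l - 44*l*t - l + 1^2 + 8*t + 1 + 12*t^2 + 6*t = 7*l^2 - 9*l + 12*t^2 + t*(14 - 44*l) + 2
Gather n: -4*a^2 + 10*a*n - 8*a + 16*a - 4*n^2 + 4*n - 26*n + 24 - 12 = -4*a^2 + 8*a - 4*n^2 + n*(10*a - 22) + 12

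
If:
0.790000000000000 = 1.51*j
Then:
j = 0.52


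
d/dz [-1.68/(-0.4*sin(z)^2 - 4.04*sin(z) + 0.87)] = -(1.344*sin(z) + 6.7872)*cos(z)/(0.4*sin(z)^2 + 4.04*sin(z) - 0.87)^2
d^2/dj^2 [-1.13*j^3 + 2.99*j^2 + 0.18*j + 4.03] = 5.98 - 6.78*j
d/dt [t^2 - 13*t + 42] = 2*t - 13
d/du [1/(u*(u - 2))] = 2*(1 - u)/(u^2*(u^2 - 4*u + 4))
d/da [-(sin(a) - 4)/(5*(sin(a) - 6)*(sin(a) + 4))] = (sin(a)^2 - 8*sin(a) + 32)*cos(a)/(5*(sin(a) - 6)^2*(sin(a) + 4)^2)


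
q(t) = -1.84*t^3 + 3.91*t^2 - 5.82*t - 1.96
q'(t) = -5.52*t^2 + 7.82*t - 5.82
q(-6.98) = 854.89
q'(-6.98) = -329.34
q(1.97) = -12.32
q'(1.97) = -11.84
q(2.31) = -17.22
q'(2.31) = -17.21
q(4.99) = -162.27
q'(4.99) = -104.25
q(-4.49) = 269.55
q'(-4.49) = -152.22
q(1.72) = -9.77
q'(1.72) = -8.70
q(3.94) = -76.73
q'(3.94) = -60.70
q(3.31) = -45.11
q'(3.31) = -40.41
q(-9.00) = 1708.49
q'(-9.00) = -523.32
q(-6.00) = 571.16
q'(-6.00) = -251.46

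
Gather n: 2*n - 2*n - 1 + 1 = 0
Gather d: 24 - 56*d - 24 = -56*d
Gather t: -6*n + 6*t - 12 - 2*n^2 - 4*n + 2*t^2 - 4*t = -2*n^2 - 10*n + 2*t^2 + 2*t - 12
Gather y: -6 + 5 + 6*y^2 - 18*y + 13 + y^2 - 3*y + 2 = 7*y^2 - 21*y + 14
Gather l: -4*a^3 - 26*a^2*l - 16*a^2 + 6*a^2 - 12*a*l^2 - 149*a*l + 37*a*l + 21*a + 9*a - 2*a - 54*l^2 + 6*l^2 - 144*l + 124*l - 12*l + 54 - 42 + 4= -4*a^3 - 10*a^2 + 28*a + l^2*(-12*a - 48) + l*(-26*a^2 - 112*a - 32) + 16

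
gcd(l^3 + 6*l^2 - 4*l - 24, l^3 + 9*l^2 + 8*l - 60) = l^2 + 4*l - 12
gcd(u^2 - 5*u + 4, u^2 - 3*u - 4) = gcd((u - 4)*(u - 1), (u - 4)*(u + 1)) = u - 4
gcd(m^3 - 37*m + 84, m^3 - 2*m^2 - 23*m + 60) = m^2 - 7*m + 12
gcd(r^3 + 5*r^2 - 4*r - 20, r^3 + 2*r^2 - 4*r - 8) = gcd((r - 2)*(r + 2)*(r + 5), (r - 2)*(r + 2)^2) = r^2 - 4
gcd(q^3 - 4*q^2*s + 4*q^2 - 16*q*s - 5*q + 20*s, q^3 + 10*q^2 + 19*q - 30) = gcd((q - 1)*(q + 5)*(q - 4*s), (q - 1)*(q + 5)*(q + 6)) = q^2 + 4*q - 5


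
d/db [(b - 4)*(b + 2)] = 2*b - 2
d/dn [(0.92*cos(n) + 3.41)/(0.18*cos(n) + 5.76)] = -4.6854*sin(n)/(0.18*cos(n) + 5.76)^2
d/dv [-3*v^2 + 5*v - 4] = 5 - 6*v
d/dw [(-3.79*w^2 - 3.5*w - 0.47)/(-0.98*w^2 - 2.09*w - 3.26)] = (4.4911*w^2 + 23.7896*w + 10.4277)/(0.9604*w^4 + 4.0964*w^3 + 10.7577*w^2 + 13.6268*w + 10.6276)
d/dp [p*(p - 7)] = 2*p - 7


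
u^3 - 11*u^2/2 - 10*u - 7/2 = (u - 7)*(u + 1/2)*(u + 1)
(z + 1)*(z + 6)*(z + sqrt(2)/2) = z^3 + sqrt(2)*z^2/2 + 7*z^2 + 7*sqrt(2)*z/2 + 6*z + 3*sqrt(2)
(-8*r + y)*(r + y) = -8*r^2 - 7*r*y + y^2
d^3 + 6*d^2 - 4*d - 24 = (d - 2)*(d + 2)*(d + 6)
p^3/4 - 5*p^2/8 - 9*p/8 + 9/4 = (p/4 + 1/2)*(p - 3)*(p - 3/2)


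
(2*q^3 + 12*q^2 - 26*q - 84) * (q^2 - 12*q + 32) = 2*q^5 - 12*q^4 - 106*q^3 + 612*q^2 + 176*q - 2688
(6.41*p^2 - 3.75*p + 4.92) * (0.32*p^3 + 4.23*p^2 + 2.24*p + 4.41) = 2.0512*p^5 + 25.9143*p^4 + 0.0703000000000014*p^3 + 40.6797*p^2 - 5.5167*p + 21.6972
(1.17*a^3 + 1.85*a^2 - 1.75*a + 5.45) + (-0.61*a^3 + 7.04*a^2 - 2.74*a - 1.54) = 0.56*a^3 + 8.89*a^2 - 4.49*a + 3.91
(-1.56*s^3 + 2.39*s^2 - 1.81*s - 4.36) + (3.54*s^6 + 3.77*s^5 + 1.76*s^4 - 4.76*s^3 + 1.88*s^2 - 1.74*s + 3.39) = 3.54*s^6 + 3.77*s^5 + 1.76*s^4 - 6.32*s^3 + 4.27*s^2 - 3.55*s - 0.97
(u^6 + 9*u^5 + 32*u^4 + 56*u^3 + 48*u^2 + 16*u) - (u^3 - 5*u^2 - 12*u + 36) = u^6 + 9*u^5 + 32*u^4 + 55*u^3 + 53*u^2 + 28*u - 36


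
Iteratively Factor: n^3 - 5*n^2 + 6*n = (n)*(n^2 - 5*n + 6) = n*(n - 3)*(n - 2)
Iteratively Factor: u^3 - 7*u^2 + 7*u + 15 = (u + 1)*(u^2 - 8*u + 15) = (u - 3)*(u + 1)*(u - 5)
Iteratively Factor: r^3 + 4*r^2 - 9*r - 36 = (r - 3)*(r^2 + 7*r + 12) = (r - 3)*(r + 3)*(r + 4)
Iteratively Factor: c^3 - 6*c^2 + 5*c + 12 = (c - 3)*(c^2 - 3*c - 4) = (c - 3)*(c + 1)*(c - 4)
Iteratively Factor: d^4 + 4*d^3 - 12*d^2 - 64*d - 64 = (d - 4)*(d^3 + 8*d^2 + 20*d + 16) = (d - 4)*(d + 4)*(d^2 + 4*d + 4) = (d - 4)*(d + 2)*(d + 4)*(d + 2)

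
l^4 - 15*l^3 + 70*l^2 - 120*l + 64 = (l - 8)*(l - 4)*(l - 2)*(l - 1)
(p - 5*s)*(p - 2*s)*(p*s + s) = p^3*s - 7*p^2*s^2 + p^2*s + 10*p*s^3 - 7*p*s^2 + 10*s^3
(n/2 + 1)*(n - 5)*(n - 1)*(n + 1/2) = n^4/2 - 7*n^3/4 - 9*n^2/2 + 13*n/4 + 5/2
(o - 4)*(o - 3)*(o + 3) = o^3 - 4*o^2 - 9*o + 36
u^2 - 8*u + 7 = (u - 7)*(u - 1)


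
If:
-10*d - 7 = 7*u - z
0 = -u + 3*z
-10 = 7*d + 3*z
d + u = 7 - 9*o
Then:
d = -179/110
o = 398/495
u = 153/110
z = 51/110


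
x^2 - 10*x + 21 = (x - 7)*(x - 3)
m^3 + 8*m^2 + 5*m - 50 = (m - 2)*(m + 5)^2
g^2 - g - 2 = (g - 2)*(g + 1)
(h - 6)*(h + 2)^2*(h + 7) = h^4 + 5*h^3 - 34*h^2 - 164*h - 168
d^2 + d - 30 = (d - 5)*(d + 6)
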